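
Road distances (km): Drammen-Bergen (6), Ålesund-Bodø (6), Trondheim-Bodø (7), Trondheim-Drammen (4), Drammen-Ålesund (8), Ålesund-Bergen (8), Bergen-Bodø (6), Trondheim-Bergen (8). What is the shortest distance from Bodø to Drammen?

11

Comparing a few candidate routes:
Bodø → Ålesund → Bergen → Drammen: 6 + 8 + 6 = 20
Bodø → Bergen → Drammen: 6 + 6 = 12
Bodø → Ålesund → Drammen: 6 + 8 = 14
Bodø → Bergen → Trondheim → Drammen: 6 + 8 + 4 = 18
Bodø → Trondheim → Drammen: 7 + 4 = 11
Bodø → Trondheim → Bergen → Drammen: 7 + 8 + 6 = 21
Best route has total 11 km.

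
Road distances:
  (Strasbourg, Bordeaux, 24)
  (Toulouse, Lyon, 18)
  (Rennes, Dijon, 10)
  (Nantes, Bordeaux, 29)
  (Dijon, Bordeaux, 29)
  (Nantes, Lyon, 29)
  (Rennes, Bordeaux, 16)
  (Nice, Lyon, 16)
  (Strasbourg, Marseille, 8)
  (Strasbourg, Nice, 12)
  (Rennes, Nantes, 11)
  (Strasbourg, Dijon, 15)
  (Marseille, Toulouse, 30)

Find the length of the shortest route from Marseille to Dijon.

A few of the Marseille→Dijon routes:
Marseille→Strasbourg→Dijon: 8 + 15 = 23
Marseille→Strasbourg→Bordeaux→Rennes→Dijon: 8 + 24 + 16 + 10 = 58
Marseille→Strasbourg→Nice→Lyon→Nantes→Rennes→Dijon: 8 + 12 + 16 + 29 + 11 + 10 = 86
Marseille→Strasbourg→Bordeaux→Nantes→Rennes→Dijon: 8 + 24 + 29 + 11 + 10 = 82
Marseille→Strasbourg→Bordeaux→Dijon: 8 + 24 + 29 = 61
The minimum is 23.

23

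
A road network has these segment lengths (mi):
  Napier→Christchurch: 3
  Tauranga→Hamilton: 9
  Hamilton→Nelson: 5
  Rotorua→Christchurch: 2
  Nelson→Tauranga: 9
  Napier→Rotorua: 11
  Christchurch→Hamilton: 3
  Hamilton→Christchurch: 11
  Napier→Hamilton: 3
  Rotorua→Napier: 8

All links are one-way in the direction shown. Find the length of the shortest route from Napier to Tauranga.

17

Paths from Napier to Tauranga:
Napier -> Christchurch -> Hamilton -> Nelson -> Tauranga: 3 + 3 + 5 + 9 = 20
Napier -> Rotorua -> Christchurch -> Hamilton -> Nelson -> Tauranga: 11 + 2 + 3 + 5 + 9 = 30
Napier -> Hamilton -> Nelson -> Tauranga: 3 + 5 + 9 = 17
Shortest: 17 mi.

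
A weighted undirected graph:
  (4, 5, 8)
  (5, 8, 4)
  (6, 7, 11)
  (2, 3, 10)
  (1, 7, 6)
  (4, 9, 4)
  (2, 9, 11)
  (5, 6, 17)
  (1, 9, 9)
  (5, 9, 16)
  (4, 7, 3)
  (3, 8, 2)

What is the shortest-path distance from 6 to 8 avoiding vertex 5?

41

Routes from 6 to 8 avoiding 5:
6 → 7 → 4 → 9 → 2 → 3 → 8: 11 + 3 + 4 + 11 + 10 + 2 = 41
6 → 7 → 1 → 9 → 2 → 3 → 8: 11 + 6 + 9 + 11 + 10 + 2 = 49
The minimum is 41.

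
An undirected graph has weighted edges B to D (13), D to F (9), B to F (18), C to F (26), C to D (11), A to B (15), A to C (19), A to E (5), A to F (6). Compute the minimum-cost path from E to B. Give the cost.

Some routes from E to B:
E -> A -> C -> D -> B: 5 + 19 + 11 + 13 = 48
E -> A -> F -> B: 5 + 6 + 18 = 29
E -> A -> F -> C -> D -> B: 5 + 6 + 26 + 11 + 13 = 61
E -> A -> C -> D -> F -> B: 5 + 19 + 11 + 9 + 18 = 62
E -> A -> F -> D -> B: 5 + 6 + 9 + 13 = 33
E -> A -> B: 5 + 15 = 20
The minimum is 20.

20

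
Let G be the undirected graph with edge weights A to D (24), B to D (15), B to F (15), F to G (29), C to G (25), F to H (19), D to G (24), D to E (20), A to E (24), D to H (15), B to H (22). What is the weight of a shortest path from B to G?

39

Comparing a few candidate routes:
B - F - G: 15 + 29 = 44
B - F - H - D - G: 15 + 19 + 15 + 24 = 73
B - H - F - G: 22 + 19 + 29 = 70
B - H - D - G: 22 + 15 + 24 = 61
B - D - G: 15 + 24 = 39
The minimum is 39.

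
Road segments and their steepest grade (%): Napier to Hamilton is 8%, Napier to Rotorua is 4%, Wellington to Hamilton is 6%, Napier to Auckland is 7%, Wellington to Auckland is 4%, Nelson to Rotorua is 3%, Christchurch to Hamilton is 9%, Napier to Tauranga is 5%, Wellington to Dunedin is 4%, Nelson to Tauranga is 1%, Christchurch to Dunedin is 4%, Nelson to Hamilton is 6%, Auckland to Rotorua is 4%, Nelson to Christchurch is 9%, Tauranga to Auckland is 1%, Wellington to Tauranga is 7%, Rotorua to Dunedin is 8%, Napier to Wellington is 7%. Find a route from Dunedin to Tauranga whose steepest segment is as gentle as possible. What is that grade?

Checking several routes:
Dunedin -> Wellington -> Auckland -> Tauranga: max(4, 4, 1) = 4
Dunedin -> Wellington -> Auckland -> Rotorua -> Nelson -> Tauranga: max(4, 4, 4, 3, 1) = 4
Dunedin -> Wellington -> Auckland -> Rotorua -> Napier -> Tauranga: max(4, 4, 4, 4, 5) = 5
Best route has worst link 4%.

4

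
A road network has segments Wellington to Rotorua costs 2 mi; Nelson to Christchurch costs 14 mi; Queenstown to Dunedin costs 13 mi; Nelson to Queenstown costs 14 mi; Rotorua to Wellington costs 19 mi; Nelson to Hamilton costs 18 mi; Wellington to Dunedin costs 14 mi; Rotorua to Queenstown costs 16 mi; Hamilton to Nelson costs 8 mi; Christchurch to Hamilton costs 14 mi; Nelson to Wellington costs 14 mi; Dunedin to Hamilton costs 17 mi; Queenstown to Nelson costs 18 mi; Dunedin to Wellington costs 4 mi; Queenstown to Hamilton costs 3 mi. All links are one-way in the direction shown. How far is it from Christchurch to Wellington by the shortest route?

36

Paths from Christchurch to Wellington:
Christchurch - Hamilton - Nelson - Wellington: 14 + 8 + 14 = 36
Christchurch - Hamilton - Nelson - Queenstown - Dunedin - Wellington: 14 + 8 + 14 + 13 + 4 = 53
Best route has total 36 mi.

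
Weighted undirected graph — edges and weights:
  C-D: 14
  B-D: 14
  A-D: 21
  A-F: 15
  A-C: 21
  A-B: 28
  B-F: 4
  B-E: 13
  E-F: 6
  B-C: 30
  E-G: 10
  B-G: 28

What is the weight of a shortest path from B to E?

Comparing a few candidate routes:
B -> E: 13
B -> G -> E: 28 + 10 = 38
B -> F -> E: 4 + 6 = 10
The minimum is 10.

10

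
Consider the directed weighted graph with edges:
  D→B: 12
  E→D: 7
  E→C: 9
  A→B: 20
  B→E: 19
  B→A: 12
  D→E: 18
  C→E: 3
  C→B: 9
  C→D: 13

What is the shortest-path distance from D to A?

24

Routes from D to A:
D-B-A: 12 + 12 = 24
D-E-C-B-A: 18 + 9 + 9 + 12 = 48
Best route has total 24.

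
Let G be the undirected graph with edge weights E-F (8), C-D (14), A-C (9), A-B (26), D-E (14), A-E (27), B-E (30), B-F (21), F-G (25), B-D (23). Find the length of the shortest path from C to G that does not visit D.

69

Comparing a few candidate routes:
C → A → E → F → G: 9 + 27 + 8 + 25 = 69
C → A → B → F → G: 9 + 26 + 21 + 25 = 81
C → A → B → E → F → G: 9 + 26 + 30 + 8 + 25 = 98
Best route has total 69.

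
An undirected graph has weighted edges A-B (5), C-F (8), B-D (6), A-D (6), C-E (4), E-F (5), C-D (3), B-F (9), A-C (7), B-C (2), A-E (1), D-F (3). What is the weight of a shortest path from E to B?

Checking several routes:
E-A-B: 1 + 5 = 6
E-A-D-C-B: 1 + 6 + 3 + 2 = 12
E-A-C-B: 1 + 7 + 2 = 10
E-C-B: 4 + 2 = 6
Best route has total 6.

6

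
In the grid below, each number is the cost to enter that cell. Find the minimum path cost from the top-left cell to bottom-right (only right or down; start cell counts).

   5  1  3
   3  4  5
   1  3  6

One optimal route is r0c0 → r1c0 → r2c0 → r2c1 → r2c2.
Its cost is 5 + 3 + 1 + 3 + 6 = 18.
(Top row then right column would cost 20.)

18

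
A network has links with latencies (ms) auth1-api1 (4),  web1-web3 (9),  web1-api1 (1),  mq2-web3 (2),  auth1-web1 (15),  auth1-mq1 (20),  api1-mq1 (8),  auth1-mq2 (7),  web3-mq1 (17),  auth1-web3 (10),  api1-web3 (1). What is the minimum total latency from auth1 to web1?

5

Comparing a few candidate routes:
auth1 - web3 - api1 - web1: 10 + 1 + 1 = 12
auth1 - mq2 - web3 - api1 - web1: 7 + 2 + 1 + 1 = 11
auth1 - api1 - web1: 4 + 1 = 5
The minimum is 5 ms.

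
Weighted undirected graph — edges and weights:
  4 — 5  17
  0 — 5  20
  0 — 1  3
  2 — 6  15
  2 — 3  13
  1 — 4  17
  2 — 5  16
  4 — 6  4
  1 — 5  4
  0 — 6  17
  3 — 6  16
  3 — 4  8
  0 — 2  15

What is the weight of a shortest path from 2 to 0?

Comparing a few candidate routes:
2 → 0: 15
2 → 5 → 1 → 0: 16 + 4 + 3 = 23
2 → 6 → 0: 15 + 17 = 32
The minimum is 15.

15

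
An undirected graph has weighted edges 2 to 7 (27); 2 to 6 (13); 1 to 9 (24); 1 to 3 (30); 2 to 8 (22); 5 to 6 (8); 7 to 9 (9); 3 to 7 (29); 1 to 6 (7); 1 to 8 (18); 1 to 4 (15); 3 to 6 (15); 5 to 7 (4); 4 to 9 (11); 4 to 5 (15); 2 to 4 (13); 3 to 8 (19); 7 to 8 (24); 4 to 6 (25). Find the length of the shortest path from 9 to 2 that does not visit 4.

34

A few of the 9→2 routes:
9→7→8→2: 9 + 24 + 22 = 55
9→1→8→2: 24 + 18 + 22 = 64
9→7→5→6→2: 9 + 4 + 8 + 13 = 34
9→7→2: 9 + 27 = 36
9→1→6→2: 24 + 7 + 13 = 44
Best route has total 34.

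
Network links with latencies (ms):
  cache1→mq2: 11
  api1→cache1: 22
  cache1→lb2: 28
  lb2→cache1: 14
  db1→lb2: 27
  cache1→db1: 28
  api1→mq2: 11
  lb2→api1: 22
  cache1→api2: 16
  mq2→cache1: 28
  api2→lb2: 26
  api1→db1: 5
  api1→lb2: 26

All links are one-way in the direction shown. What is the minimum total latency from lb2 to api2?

30

Paths from lb2 to api2:
lb2 → api1 → mq2 → cache1 → api2: 22 + 11 + 28 + 16 = 77
lb2 → cache1 → api2: 14 + 16 = 30
lb2 → api1 → cache1 → api2: 22 + 22 + 16 = 60
The minimum is 30 ms.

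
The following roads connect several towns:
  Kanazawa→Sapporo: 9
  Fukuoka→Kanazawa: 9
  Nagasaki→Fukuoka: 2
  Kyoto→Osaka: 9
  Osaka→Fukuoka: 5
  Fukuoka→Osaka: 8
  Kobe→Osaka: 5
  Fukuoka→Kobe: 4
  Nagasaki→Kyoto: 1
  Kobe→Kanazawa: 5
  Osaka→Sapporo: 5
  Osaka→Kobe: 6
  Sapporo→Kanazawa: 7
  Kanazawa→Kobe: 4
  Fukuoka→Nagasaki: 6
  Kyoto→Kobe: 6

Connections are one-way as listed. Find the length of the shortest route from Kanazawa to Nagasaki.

20

Candidate routes:
Kanazawa-Kobe-Osaka-Fukuoka-Nagasaki: 4 + 5 + 5 + 6 = 20
The minimum is 20.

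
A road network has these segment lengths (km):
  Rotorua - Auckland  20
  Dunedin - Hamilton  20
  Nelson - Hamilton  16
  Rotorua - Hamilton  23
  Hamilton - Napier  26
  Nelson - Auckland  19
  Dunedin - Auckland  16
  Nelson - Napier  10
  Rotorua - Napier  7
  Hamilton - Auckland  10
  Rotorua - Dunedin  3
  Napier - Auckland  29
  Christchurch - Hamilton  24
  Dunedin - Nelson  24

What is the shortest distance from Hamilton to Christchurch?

Candidate routes:
Hamilton → Christchurch: 24
The minimum is 24 km.

24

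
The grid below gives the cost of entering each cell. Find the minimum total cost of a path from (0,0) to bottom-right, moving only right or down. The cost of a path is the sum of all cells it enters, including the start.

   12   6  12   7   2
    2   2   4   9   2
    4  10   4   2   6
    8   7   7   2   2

Path [0,0] → [1,0] → [1,1] → [1,2] → [2,2] → [2,3] → [3,3] → [3,4]: 12 + 2 + 2 + 4 + 4 + 2 + 2 + 2 = 30.

30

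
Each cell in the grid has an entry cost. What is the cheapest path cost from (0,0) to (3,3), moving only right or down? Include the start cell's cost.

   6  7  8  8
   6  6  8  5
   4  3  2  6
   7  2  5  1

Path (0,0) (1,0) (2,0) (2,1) (2,2) (3,2) (3,3): 6 + 6 + 4 + 3 + 2 + 5 + 1 = 27.
For comparison, the top-then-right route costs 41.

27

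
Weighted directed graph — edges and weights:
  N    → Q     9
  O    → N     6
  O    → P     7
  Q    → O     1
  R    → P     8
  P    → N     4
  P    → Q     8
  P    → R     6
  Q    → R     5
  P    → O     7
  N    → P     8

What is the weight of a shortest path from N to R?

Paths from N to R:
N - P - Q - R: 8 + 8 + 5 = 21
N - P - R: 8 + 6 = 14
N - Q - O - P - R: 9 + 1 + 7 + 6 = 23
N - Q - R: 9 + 5 = 14
Shortest: 14.

14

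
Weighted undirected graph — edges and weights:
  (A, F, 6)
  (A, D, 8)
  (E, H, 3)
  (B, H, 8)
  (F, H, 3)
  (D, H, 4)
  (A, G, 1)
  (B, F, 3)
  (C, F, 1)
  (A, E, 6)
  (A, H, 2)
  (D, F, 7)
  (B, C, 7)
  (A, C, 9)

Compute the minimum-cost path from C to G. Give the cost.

7

Comparing a few candidate routes:
C → F → A → G: 1 + 6 + 1 = 8
C → F → H → E → A → G: 1 + 3 + 3 + 6 + 1 = 14
C → F → H → A → G: 1 + 3 + 2 + 1 = 7
C → A → G: 9 + 1 = 10
Best route has total 7.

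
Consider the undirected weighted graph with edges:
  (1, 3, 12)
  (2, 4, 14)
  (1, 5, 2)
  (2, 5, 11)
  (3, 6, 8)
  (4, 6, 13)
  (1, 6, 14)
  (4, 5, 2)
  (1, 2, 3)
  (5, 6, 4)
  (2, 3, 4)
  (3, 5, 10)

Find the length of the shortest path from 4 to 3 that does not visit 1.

12

Some routes from 4 to 3 avoiding 1:
4→5→2→3: 2 + 11 + 4 = 17
4→5→6→3: 2 + 4 + 8 = 14
4→2→3: 14 + 4 = 18
4→5→3: 2 + 10 = 12
Shortest: 12.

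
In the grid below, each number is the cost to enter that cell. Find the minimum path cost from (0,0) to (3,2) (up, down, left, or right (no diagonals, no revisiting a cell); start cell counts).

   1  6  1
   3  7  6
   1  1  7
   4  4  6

16

Take r0c0 → r1c0 → r2c0 → r2c1 → r3c1 → r3c2 for a total of 1 + 3 + 1 + 1 + 4 + 6 = 16.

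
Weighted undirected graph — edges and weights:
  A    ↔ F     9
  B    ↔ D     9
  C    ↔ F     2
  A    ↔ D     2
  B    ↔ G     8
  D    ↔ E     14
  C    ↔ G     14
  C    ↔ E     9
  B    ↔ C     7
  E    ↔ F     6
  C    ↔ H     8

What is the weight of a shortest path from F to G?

16

Comparing a few candidate routes:
F - E - D - B - G: 6 + 14 + 9 + 8 = 37
F - C - G: 2 + 14 = 16
F - E - C - B - G: 6 + 9 + 7 + 8 = 30
F - A - D - B - G: 9 + 2 + 9 + 8 = 28
F - E - C - G: 6 + 9 + 14 = 29
F - C - B - G: 2 + 7 + 8 = 17
Shortest: 16.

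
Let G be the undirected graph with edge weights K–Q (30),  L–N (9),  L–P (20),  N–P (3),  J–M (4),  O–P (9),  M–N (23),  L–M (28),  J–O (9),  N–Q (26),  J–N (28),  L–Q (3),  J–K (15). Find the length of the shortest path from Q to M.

31

A few of the Q→M routes:
Q → L → N → M: 3 + 9 + 23 = 35
Q → L → N → J → M: 3 + 9 + 28 + 4 = 44
Q → L → P → N → M: 3 + 20 + 3 + 23 = 49
Q → L → M: 3 + 28 = 31
Q → L → P → O → J → M: 3 + 20 + 9 + 9 + 4 = 45
Q → L → N → P → O → J → M: 3 + 9 + 3 + 9 + 9 + 4 = 37
Shortest: 31.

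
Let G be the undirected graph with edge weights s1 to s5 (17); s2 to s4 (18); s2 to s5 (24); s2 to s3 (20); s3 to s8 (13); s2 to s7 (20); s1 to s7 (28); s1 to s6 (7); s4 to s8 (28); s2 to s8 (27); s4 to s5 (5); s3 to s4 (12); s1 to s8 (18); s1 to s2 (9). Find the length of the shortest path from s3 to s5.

Some routes from s3 to s5:
s3→s2→s5: 20 + 24 = 44
s3→s4→s5: 12 + 5 = 17
s3→s2→s4→s5: 20 + 18 + 5 = 43
s3→s8→s4→s5: 13 + 28 + 5 = 46
s3→s2→s1→s5: 20 + 9 + 17 = 46
Best route has total 17.

17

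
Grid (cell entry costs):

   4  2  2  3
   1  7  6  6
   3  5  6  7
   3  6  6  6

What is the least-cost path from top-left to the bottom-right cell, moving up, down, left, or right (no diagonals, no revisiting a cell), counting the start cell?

Path (0,0) → (1,0) → (2,0) → (3,0) → (3,1) → (3,2) → (3,3): 4 + 1 + 3 + 3 + 6 + 6 + 6 = 29.

29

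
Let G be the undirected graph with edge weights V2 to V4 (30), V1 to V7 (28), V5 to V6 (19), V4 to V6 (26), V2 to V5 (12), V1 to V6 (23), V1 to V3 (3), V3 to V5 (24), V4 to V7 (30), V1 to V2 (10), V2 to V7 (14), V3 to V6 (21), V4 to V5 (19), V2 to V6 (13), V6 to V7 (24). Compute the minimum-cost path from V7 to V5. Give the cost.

Comparing a few candidate routes:
V7 → V2 → V6 → V5: 14 + 13 + 19 = 46
V7 → V4 → V5: 30 + 19 = 49
V7 → V6 → V5: 24 + 19 = 43
V7 → V6 → V2 → V5: 24 + 13 + 12 = 49
V7 → V2 → V5: 14 + 12 = 26
The minimum is 26.

26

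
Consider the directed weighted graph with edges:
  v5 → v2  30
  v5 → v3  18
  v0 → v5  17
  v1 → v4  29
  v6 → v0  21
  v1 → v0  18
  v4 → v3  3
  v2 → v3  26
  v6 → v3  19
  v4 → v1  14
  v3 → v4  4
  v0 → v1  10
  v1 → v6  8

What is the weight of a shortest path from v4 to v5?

Candidate routes:
v4-v1-v6-v0-v5: 14 + 8 + 21 + 17 = 60
v4-v1-v0-v5: 14 + 18 + 17 = 49
The minimum is 49.

49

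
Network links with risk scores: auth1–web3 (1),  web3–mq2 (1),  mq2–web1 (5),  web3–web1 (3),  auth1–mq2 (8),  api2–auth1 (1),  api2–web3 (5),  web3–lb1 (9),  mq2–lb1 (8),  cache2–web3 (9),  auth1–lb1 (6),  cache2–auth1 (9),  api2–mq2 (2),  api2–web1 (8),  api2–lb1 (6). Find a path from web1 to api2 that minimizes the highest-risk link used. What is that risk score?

3

Comparing a few candidate routes:
web1 - mq2 - web3 - auth1 - api2: max(5, 1, 1, 1) = 5
web1 - web3 - api2: max(3, 5) = 5
web1 - mq2 - api2: max(5, 2) = 5
web1 - web3 - auth1 - api2: max(3, 1, 1) = 3
web1 - web3 - mq2 - api2: max(3, 1, 2) = 3
web1 - mq2 - web3 - api2: max(5, 1, 5) = 5
The minimum achievable maximum is 3.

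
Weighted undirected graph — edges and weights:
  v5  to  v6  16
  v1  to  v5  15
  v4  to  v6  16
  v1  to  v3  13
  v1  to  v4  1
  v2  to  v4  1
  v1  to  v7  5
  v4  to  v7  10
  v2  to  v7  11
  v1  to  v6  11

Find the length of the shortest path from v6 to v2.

Comparing a few candidate routes:
v6 -> v4 -> v2: 16 + 1 = 17
v6 -> v1 -> v4 -> v2: 11 + 1 + 1 = 13
v6 -> v1 -> v7 -> v4 -> v2: 11 + 5 + 10 + 1 = 27
Best route has total 13.

13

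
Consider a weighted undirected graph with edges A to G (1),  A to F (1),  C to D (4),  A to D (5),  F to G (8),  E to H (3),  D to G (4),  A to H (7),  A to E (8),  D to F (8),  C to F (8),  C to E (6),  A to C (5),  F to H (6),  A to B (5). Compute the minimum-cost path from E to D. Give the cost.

Comparing a few candidate routes:
E-H-F-A-G-D: 3 + 6 + 1 + 1 + 4 = 15
E-H-A-D: 3 + 7 + 5 = 15
E-C-D: 6 + 4 = 10
E-H-F-A-D: 3 + 6 + 1 + 5 = 15
E-A-D: 8 + 5 = 13
E-A-G-D: 8 + 1 + 4 = 13
Shortest: 10.

10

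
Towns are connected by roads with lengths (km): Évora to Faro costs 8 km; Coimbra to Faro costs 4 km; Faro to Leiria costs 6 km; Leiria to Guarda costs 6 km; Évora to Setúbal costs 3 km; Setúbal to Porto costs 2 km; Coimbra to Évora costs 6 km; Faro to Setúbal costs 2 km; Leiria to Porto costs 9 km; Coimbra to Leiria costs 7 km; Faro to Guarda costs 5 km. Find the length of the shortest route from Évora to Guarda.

A few of the Évora→Guarda routes:
Évora→Coimbra→Faro→Guarda: 6 + 4 + 5 = 15
Évora→Setúbal→Faro→Leiria→Guarda: 3 + 2 + 6 + 6 = 17
Évora→Faro→Guarda: 8 + 5 = 13
Évora→Faro→Leiria→Guarda: 8 + 6 + 6 = 20
Évora→Setúbal→Faro→Guarda: 3 + 2 + 5 = 10
Évora→Coimbra→Leiria→Guarda: 6 + 7 + 6 = 19
Best route has total 10 km.

10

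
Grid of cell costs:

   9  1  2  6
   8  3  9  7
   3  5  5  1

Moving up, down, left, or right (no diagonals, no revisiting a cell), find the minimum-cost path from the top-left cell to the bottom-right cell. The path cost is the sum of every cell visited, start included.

24

One optimal route is (0,0) → (0,1) → (1,1) → (2,1) → (2,2) → (2,3).
Its cost is 9 + 1 + 3 + 5 + 5 + 1 = 24.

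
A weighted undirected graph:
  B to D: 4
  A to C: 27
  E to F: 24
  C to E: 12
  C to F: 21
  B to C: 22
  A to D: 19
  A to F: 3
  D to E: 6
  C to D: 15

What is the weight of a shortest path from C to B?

Some routes from C to B:
C -> B: 22
C -> F -> A -> D -> B: 21 + 3 + 19 + 4 = 47
C -> D -> B: 15 + 4 = 19
C -> A -> D -> B: 27 + 19 + 4 = 50
C -> F -> E -> D -> B: 21 + 24 + 6 + 4 = 55
C -> E -> D -> B: 12 + 6 + 4 = 22
The minimum is 19.

19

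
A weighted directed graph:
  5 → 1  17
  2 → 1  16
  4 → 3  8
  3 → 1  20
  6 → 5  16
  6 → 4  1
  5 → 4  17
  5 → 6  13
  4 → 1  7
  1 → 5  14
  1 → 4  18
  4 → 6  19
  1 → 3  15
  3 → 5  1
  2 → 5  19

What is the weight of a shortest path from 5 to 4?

14

Paths from 5 to 4:
5 - 1 - 4: 17 + 18 = 35
5 - 4: 17
5 - 6 - 4: 13 + 1 = 14
Best route has total 14.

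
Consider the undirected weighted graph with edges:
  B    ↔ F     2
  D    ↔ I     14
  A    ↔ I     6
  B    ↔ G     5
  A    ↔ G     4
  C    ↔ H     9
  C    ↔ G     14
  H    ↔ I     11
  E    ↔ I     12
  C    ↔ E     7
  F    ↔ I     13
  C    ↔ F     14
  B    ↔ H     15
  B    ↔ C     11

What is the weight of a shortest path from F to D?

27

Some routes from F to D:
F-B-C-E-I-D: 2 + 11 + 7 + 12 + 14 = 46
F-B-G-A-I-D: 2 + 5 + 4 + 6 + 14 = 31
F-I-D: 13 + 14 = 27
F-B-H-I-D: 2 + 15 + 11 + 14 = 42
Best route has total 27.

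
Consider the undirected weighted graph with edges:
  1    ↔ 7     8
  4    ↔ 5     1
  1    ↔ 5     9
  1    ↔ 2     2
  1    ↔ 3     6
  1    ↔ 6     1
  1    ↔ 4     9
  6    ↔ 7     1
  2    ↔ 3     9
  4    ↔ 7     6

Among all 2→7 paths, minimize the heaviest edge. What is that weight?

2

Some routes from 2 to 7:
2 -> 1 -> 6 -> 7: max(2, 1, 1) = 2
2 -> 3 -> 1 -> 7: max(9, 6, 8) = 9
2 -> 1 -> 7: max(2, 8) = 8
2 -> 3 -> 1 -> 6 -> 7: max(9, 6, 1, 1) = 9
2 -> 1 -> 5 -> 4 -> 7: max(2, 9, 1, 6) = 9
2 -> 1 -> 4 -> 7: max(2, 9, 6) = 9
The minimum achievable maximum is 2.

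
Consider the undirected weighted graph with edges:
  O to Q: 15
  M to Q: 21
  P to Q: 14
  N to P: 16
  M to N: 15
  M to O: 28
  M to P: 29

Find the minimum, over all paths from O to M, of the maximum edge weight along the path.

Checking several routes:
O→Q→M: max(15, 21) = 21
O→M: max(28) = 28
O→Q→P→N→M: max(15, 14, 16, 15) = 16
Best route has worst link 16.

16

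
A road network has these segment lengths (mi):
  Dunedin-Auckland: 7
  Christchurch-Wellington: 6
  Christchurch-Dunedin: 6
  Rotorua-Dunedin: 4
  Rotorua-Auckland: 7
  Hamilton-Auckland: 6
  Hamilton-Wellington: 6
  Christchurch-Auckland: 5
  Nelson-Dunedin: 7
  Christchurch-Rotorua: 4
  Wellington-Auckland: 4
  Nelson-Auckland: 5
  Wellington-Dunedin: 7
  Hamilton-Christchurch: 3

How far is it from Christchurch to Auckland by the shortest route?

Checking several routes:
Christchurch → Rotorua → Auckland: 4 + 7 = 11
Christchurch → Auckland: 5
Christchurch → Hamilton → Auckland: 3 + 6 = 9
Christchurch → Wellington → Auckland: 6 + 4 = 10
Best route has total 5 mi.

5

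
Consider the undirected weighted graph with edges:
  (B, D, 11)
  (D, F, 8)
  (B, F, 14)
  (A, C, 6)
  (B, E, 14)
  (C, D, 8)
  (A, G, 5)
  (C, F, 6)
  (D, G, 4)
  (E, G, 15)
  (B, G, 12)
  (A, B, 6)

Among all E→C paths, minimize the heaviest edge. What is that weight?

14

Comparing a few candidate routes:
E→B→F→D→C: max(14, 14, 8, 8) = 14
E→B→G→D→F→C: max(14, 12, 4, 8, 6) = 14
E→B→F→C: max(14, 14, 6) = 14
E→B→G→D→C: max(14, 12, 4, 8) = 14
E→B→F→D→G→A→C: max(14, 14, 8, 4, 5, 6) = 14
E→B→G→A→C: max(14, 12, 5, 6) = 14
The minimum achievable maximum is 14.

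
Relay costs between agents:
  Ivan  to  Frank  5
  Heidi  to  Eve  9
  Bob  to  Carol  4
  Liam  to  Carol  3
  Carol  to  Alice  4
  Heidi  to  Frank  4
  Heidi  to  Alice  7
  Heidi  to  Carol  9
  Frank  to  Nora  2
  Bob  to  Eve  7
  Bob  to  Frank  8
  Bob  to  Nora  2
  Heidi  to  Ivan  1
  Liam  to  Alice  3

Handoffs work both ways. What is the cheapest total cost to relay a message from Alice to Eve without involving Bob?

Routes from Alice to Eve avoiding Bob:
Alice → Liam → Carol → Heidi → Eve: 3 + 3 + 9 + 9 = 24
Alice → Carol → Heidi → Eve: 4 + 9 + 9 = 22
Alice → Heidi → Eve: 7 + 9 = 16
Best route has total 16.

16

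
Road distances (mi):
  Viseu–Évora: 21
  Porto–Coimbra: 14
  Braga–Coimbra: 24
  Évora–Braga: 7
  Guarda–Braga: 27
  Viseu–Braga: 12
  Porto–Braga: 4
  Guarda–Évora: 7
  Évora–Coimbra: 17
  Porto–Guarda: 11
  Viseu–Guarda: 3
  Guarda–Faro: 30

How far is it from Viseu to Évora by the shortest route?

10

Checking several routes:
Viseu → Braga → Évora: 12 + 7 = 19
Viseu → Guarda → Porto → Braga → Évora: 3 + 11 + 4 + 7 = 25
Viseu → Évora: 21
Viseu → Braga → Porto → Guarda → Évora: 12 + 4 + 11 + 7 = 34
Viseu → Guarda → Évora: 3 + 7 = 10
Best route has total 10 mi.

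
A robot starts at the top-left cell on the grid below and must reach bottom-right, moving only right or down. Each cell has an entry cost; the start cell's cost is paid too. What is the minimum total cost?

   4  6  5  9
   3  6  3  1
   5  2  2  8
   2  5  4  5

Path (0,0) -> (1,0) -> (2,0) -> (2,1) -> (2,2) -> (3,2) -> (3,3): 4 + 3 + 5 + 2 + 2 + 4 + 5 = 25.
(Top row then right column would cost 38.)

25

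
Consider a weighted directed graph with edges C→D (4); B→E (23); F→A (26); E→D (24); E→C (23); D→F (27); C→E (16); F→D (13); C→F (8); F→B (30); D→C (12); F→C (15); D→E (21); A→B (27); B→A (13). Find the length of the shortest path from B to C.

46

Paths from B to C:
B -> E -> C: 23 + 23 = 46
B -> E -> D -> F -> C: 23 + 24 + 27 + 15 = 89
B -> E -> D -> C: 23 + 24 + 12 = 59
The minimum is 46.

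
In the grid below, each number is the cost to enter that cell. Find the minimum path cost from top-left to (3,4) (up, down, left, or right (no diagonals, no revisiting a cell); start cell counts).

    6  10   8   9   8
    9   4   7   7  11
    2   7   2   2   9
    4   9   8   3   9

Path [0,0] → [1,0] → [2,0] → [2,1] → [2,2] → [2,3] → [3,3] → [3,4]: 6 + 9 + 2 + 7 + 2 + 2 + 3 + 9 = 40.

40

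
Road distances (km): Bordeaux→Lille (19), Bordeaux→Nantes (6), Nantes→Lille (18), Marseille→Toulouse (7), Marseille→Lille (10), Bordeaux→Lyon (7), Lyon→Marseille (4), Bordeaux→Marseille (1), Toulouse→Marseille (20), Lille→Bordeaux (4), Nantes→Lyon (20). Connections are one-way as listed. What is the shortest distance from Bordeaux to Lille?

11

Routes from Bordeaux to Lille:
Bordeaux - Lille: 19
Bordeaux - Lyon - Marseille - Lille: 7 + 4 + 10 = 21
Bordeaux - Nantes - Lille: 6 + 18 = 24
Bordeaux - Nantes - Lyon - Marseille - Lille: 6 + 20 + 4 + 10 = 40
Bordeaux - Marseille - Lille: 1 + 10 = 11
Shortest: 11 km.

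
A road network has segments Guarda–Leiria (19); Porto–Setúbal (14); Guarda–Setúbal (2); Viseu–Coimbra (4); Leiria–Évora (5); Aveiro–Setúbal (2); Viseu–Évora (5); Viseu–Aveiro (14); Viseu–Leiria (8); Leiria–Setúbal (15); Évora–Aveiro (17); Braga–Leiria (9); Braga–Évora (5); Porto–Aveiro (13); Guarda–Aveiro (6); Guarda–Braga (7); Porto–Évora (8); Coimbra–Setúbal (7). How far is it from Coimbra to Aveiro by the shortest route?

A few of the Coimbra→Aveiro routes:
Coimbra-Viseu-Évora-Braga-Guarda-Setúbal-Aveiro: 4 + 5 + 5 + 7 + 2 + 2 = 25
Coimbra-Viseu-Évora-Aveiro: 4 + 5 + 17 = 26
Coimbra-Viseu-Évora-Braga-Guarda-Aveiro: 4 + 5 + 5 + 7 + 6 = 27
Coimbra-Setúbal-Guarda-Aveiro: 7 + 2 + 6 = 15
Coimbra-Viseu-Aveiro: 4 + 14 = 18
Coimbra-Setúbal-Aveiro: 7 + 2 = 9
Best route has total 9 km.

9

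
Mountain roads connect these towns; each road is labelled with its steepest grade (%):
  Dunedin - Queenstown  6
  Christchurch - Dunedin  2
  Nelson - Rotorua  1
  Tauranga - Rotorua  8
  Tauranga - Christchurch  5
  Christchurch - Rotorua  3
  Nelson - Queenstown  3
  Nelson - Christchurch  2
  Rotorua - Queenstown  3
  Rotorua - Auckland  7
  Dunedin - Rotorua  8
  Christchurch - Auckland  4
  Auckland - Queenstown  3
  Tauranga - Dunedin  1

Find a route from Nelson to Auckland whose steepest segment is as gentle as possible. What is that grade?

3

Comparing a few candidate routes:
Nelson-Queenstown-Rotorua-Christchurch-Auckland: max(3, 3, 3, 4) = 4
Nelson-Rotorua-Queenstown-Auckland: max(1, 3, 3) = 3
Nelson-Christchurch-Rotorua-Queenstown-Auckland: max(2, 3, 3, 3) = 3
Nelson-Queenstown-Auckland: max(3, 3) = 3
Best route has worst link 3%.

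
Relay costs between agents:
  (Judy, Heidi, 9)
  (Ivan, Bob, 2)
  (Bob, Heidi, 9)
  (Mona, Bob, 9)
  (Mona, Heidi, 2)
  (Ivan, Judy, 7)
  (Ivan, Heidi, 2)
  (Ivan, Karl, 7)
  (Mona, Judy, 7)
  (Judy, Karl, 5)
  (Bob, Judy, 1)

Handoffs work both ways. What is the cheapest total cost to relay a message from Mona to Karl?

11

Some routes from Mona to Karl:
Mona - Heidi - Judy - Karl: 2 + 9 + 5 = 16
Mona - Heidi - Ivan - Karl: 2 + 2 + 7 = 11
Mona - Heidi - Ivan - Bob - Judy - Karl: 2 + 2 + 2 + 1 + 5 = 12
Mona - Judy - Karl: 7 + 5 = 12
Mona - Bob - Judy - Karl: 9 + 1 + 5 = 15
The minimum is 11.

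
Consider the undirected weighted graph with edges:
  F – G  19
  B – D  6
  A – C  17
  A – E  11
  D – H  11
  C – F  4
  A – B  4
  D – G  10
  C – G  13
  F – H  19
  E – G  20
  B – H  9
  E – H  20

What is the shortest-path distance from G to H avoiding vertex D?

36

A few of the G→H routes:
G -> C -> A -> B -> H: 13 + 17 + 4 + 9 = 43
G -> F -> H: 19 + 19 = 38
G -> E -> H: 20 + 20 = 40
G -> C -> F -> H: 13 + 4 + 19 = 36
The minimum is 36.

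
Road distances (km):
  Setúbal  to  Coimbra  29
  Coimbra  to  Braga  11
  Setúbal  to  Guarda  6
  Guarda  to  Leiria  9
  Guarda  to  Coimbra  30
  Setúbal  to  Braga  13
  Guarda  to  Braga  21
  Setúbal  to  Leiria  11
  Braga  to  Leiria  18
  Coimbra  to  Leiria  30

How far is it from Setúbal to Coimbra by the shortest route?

Some routes from Setúbal to Coimbra:
Setúbal - Braga - Coimbra: 13 + 11 = 24
Setúbal - Guarda - Braga - Coimbra: 6 + 21 + 11 = 38
Setúbal - Leiria - Coimbra: 11 + 30 = 41
Setúbal - Guarda - Coimbra: 6 + 30 = 36
Setúbal - Leiria - Braga - Coimbra: 11 + 18 + 11 = 40
Setúbal - Coimbra: 29
Best route has total 24 km.

24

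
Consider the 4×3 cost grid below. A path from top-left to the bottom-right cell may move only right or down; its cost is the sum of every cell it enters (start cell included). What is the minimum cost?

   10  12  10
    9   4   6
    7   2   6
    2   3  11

39

Take (0,0)→(1,0)→(1,1)→(2,1)→(3,1)→(3,2) for a total of 10 + 9 + 4 + 2 + 3 + 11 = 39.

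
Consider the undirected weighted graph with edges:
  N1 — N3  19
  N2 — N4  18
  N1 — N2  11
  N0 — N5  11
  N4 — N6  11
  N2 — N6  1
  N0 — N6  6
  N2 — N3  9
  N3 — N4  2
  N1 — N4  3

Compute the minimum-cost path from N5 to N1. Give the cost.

29

Checking several routes:
N5-N0-N6-N2-N3-N1: 11 + 6 + 1 + 9 + 19 = 46
N5-N0-N6-N2-N1: 11 + 6 + 1 + 11 = 29
N5-N0-N6-N2-N3-N4-N1: 11 + 6 + 1 + 9 + 2 + 3 = 32
N5-N0-N6-N4-N1: 11 + 6 + 11 + 3 = 31
N5-N0-N6-N2-N4-N1: 11 + 6 + 1 + 18 + 3 = 39
N5-N0-N6-N4-N3-N1: 11 + 6 + 11 + 2 + 19 = 49
Best route has total 29.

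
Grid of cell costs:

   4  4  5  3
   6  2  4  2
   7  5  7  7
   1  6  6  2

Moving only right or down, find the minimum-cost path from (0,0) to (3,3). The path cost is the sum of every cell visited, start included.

Cheapest: (0,0) -> (0,1) -> (1,1) -> (1,2) -> (1,3) -> (2,3) -> (3,3)
  4 + 4 + 2 + 4 + 2 + 7 + 2 = 25
For comparison, the top-then-right route costs 27.

25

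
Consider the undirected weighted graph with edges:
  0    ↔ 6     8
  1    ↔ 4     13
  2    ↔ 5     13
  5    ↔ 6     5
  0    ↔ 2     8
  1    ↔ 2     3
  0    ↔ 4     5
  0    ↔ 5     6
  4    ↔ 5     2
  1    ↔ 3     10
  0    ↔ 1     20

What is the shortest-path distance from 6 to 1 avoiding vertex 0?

Candidate routes:
6-5-4-1: 5 + 2 + 13 = 20
6-5-2-1: 5 + 13 + 3 = 21
The minimum is 20.

20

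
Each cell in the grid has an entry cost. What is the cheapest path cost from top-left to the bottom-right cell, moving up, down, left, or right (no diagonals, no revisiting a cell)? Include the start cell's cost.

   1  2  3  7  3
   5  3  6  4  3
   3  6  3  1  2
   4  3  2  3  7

25

Cheapest: r0c0 r0c1 r0c2 r1c2 r2c2 r2c3 r2c4 r3c4
  1 + 2 + 3 + 6 + 3 + 1 + 2 + 7 = 25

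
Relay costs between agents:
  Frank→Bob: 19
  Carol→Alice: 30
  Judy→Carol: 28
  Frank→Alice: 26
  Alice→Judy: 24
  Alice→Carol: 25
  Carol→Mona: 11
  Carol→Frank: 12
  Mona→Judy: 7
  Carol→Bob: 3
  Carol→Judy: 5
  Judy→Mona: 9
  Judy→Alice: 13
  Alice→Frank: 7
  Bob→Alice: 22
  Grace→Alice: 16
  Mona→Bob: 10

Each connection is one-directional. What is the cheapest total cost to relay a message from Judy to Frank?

20

Some routes from Judy to Frank:
Judy → Alice → Carol → Frank: 13 + 25 + 12 = 50
Judy → Carol → Frank: 28 + 12 = 40
Judy → Alice → Frank: 13 + 7 = 20
Judy → Mona → Bob → Alice → Frank: 9 + 10 + 22 + 7 = 48
Best route has total 20.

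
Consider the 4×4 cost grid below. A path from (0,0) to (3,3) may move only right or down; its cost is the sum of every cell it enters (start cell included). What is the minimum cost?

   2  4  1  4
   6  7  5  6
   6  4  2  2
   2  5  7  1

17

One optimal route is [0,0] -> [0,1] -> [0,2] -> [1,2] -> [2,2] -> [2,3] -> [3,3].
Its cost is 2 + 4 + 1 + 5 + 2 + 2 + 1 = 17.
For comparison, the top-then-right route costs 20.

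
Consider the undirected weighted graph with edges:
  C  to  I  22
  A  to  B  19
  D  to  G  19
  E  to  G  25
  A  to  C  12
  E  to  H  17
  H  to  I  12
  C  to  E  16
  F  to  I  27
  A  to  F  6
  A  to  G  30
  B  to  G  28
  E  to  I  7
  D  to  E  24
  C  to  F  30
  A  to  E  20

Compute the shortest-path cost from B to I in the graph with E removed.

Comparing a few candidate routes:
B-A-C-I: 19 + 12 + 22 = 53
B-A-F-I: 19 + 6 + 27 = 52
B-A-F-C-I: 19 + 6 + 30 + 22 = 77
Shortest: 52.

52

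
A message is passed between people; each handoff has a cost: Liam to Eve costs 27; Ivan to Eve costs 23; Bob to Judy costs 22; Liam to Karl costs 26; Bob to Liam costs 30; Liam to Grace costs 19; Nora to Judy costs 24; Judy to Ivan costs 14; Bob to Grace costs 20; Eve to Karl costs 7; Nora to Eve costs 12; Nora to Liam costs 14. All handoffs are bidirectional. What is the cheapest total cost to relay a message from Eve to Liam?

Some routes from Eve to Liam:
Eve→Karl→Liam: 7 + 26 = 33
Eve→Nora→Liam: 12 + 14 = 26
Eve→Nora→Judy→Bob→Liam: 12 + 24 + 22 + 30 = 88
Eve→Ivan→Judy→Nora→Liam: 23 + 14 + 24 + 14 = 75
Eve→Liam: 27
The minimum is 26.

26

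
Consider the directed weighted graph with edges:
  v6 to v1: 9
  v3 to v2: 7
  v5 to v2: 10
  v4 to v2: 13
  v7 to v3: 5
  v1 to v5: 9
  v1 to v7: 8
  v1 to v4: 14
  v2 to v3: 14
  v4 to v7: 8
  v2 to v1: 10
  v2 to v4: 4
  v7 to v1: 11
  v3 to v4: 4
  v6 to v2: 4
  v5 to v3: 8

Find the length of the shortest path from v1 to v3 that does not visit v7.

17

Candidate routes:
v1-v5-v2-v3: 9 + 10 + 14 = 33
v1-v5-v3: 9 + 8 = 17
v1-v4-v2-v3: 14 + 13 + 14 = 41
The minimum is 17.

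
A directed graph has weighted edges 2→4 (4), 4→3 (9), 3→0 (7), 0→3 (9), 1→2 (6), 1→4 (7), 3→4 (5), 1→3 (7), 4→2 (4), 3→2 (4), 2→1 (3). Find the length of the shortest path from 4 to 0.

Routes from 4 to 0:
4→3→0: 9 + 7 = 16
4→2→1→3→0: 4 + 3 + 7 + 7 = 21
Shortest: 16.

16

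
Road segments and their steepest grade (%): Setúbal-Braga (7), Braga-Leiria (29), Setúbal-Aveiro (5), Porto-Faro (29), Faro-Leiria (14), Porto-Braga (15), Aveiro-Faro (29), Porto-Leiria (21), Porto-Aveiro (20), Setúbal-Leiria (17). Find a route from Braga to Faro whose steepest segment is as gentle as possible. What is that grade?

Comparing a few candidate routes:
Braga → Porto → Aveiro → Setúbal → Leiria → Faro: max(15, 20, 5, 17, 14) = 20
Braga → Setúbal → Leiria → Faro: max(7, 17, 14) = 17
Braga → Setúbal → Aveiro → Porto → Leiria → Faro: max(7, 5, 20, 21, 14) = 21
Best route has worst link 17%.

17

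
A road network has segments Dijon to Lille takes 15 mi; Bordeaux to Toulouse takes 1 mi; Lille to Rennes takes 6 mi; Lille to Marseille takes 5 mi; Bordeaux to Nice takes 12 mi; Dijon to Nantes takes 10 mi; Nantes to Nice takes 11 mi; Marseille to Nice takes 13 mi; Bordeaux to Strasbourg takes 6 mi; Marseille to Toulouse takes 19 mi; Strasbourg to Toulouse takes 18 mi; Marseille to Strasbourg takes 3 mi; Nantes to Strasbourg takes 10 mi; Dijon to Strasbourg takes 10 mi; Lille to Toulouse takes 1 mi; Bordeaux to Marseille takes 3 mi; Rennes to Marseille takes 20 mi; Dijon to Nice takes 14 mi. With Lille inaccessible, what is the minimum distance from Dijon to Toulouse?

17

Some routes from Dijon to Toulouse avoiding Lille:
Dijon-Strasbourg-Marseille-Bordeaux-Toulouse: 10 + 3 + 3 + 1 = 17
Dijon-Strasbourg-Bordeaux-Toulouse: 10 + 6 + 1 = 17
Dijon-Nantes-Strasbourg-Marseille-Bordeaux-Toulouse: 10 + 10 + 3 + 3 + 1 = 27
Shortest: 17 mi.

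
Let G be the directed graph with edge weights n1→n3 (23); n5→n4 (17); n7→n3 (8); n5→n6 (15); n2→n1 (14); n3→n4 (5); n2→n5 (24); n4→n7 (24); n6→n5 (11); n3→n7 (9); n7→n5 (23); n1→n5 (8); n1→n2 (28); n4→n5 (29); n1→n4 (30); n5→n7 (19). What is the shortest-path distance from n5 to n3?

Paths from n5 to n3:
n5 - n4 - n7 - n3: 17 + 24 + 8 = 49
n5 - n7 - n3: 19 + 8 = 27
Best route has total 27.

27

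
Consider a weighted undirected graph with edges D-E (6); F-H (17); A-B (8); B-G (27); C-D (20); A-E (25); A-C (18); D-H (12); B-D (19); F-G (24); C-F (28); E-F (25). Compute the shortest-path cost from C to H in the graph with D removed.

Paths from C to H avoiding D:
C → F → H: 28 + 17 = 45
C → A → E → F → H: 18 + 25 + 25 + 17 = 85
C → A → B → G → F → H: 18 + 8 + 27 + 24 + 17 = 94
Shortest: 45.

45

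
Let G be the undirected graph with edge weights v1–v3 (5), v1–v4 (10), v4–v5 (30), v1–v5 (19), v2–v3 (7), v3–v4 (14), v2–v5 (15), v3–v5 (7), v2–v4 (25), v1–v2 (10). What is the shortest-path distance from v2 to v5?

14

Comparing a few candidate routes:
v2→v3→v5: 7 + 7 = 14
v2→v3→v1→v5: 7 + 5 + 19 = 31
v2→v1→v5: 10 + 19 = 29
v2→v1→v3→v5: 10 + 5 + 7 = 22
v2→v5: 15
Best route has total 14.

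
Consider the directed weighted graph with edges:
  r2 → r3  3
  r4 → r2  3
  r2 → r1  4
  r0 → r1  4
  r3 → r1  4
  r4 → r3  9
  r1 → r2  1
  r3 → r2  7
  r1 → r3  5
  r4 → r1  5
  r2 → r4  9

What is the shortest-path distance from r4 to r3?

Comparing a few candidate routes:
r4-r1-r2-r3: 5 + 1 + 3 = 9
r4-r1-r3: 5 + 5 = 10
r4-r2-r3: 3 + 3 = 6
r4-r3: 9
The minimum is 6.

6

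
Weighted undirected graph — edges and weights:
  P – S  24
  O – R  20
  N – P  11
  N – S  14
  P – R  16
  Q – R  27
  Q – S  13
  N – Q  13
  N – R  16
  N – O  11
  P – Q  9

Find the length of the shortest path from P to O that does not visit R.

22

Checking several routes:
P→N→O: 11 + 11 = 22
P→Q→N→O: 9 + 13 + 11 = 33
P→Q→S→N→O: 9 + 13 + 14 + 11 = 47
P→S→N→O: 24 + 14 + 11 = 49
Shortest: 22.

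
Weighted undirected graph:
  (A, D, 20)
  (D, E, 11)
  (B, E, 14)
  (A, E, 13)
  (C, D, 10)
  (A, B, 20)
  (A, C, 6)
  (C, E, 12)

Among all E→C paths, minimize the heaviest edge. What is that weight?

A few of the E→C routes:
E → D → C: max(11, 10) = 11
E → B → A → D → C: max(14, 20, 20, 10) = 20
E → A → C: max(13, 6) = 13
E → C: max(12) = 12
E → D → A → C: max(11, 20, 6) = 20
E → A → D → C: max(13, 20, 10) = 20
Best route has worst link 11.

11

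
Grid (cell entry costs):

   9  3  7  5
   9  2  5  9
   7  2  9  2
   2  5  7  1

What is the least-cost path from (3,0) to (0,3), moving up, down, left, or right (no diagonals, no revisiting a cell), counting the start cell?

26

Take r3c0 -> r3c1 -> r2c1 -> r1c1 -> r0c1 -> r0c2 -> r0c3 for a total of 2 + 5 + 2 + 2 + 3 + 7 + 5 = 26.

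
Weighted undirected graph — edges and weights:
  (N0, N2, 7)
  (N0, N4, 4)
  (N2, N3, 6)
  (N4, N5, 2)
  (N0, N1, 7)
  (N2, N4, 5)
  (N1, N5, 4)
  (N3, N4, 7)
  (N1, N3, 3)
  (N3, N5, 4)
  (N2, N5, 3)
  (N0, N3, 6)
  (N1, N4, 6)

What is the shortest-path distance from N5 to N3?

Checking several routes:
N5 → N3: 4
N5 → N4 → N3: 2 + 7 = 9
N5 → N2 → N3: 3 + 6 = 9
N5 → N1 → N3: 4 + 3 = 7
Shortest: 4.

4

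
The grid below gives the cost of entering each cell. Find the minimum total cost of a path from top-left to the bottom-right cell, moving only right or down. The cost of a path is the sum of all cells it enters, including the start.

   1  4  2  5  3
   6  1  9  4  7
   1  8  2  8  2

24

Path r0c0→r0c1→r0c2→r0c3→r0c4→r1c4→r2c4: 1 + 4 + 2 + 5 + 3 + 7 + 2 = 24.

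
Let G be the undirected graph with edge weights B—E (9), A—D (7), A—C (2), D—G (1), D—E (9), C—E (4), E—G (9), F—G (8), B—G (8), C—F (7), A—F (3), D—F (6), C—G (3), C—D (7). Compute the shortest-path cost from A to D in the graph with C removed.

Comparing a few candidate routes:
A -> D: 7
A -> F -> D: 3 + 6 = 9
A -> F -> G -> D: 3 + 8 + 1 = 12
Shortest: 7.

7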